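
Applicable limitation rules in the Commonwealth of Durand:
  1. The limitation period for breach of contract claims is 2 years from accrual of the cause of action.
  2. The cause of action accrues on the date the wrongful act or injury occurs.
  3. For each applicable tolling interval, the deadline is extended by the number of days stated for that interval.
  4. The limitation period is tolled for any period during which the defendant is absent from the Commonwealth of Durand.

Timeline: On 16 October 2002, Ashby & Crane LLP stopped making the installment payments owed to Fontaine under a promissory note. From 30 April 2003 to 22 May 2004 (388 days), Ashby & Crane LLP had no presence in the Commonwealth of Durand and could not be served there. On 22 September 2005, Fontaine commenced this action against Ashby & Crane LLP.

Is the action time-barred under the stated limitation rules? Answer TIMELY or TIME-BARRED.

The claim accrued on 16 October 2002, when the wrongful act occurred.
Adding the 2 years base period to 16 October 2002 gives a deadline of 16 October 2004, before any tolling.
Because the defendant's absence from the jurisdiction ran from 30 April 2003 to 22 May 2004, the deadline is extended by 388 days to 8 November 2005.
Filing on 22 September 2005 beat the 8 November 2005 deadline — the action is timely.

TIMELY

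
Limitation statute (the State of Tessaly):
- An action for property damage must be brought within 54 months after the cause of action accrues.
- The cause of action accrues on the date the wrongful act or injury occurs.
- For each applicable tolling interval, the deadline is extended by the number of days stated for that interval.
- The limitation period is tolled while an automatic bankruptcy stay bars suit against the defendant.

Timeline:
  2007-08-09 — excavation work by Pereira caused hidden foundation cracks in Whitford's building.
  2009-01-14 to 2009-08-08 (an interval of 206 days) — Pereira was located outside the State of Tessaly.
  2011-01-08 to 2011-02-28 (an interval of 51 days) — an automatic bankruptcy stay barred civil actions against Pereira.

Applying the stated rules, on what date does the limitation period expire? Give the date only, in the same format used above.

The limitation period began to run on 2007-08-09.
The untolled deadline — 54 months after 2007-08-09 — is 2012-02-09.
The automatic bankruptcy stay from 2011-01-08 to 2011-02-28 tolled the period for 51 days, extending the deadline to 2012-03-31.
The defendant's absence from the jurisdiction from 2009-01-14 to 2009-08-08 does not toll the period, because no stated rule makes the defendant's absence a tolling event.

2012-03-31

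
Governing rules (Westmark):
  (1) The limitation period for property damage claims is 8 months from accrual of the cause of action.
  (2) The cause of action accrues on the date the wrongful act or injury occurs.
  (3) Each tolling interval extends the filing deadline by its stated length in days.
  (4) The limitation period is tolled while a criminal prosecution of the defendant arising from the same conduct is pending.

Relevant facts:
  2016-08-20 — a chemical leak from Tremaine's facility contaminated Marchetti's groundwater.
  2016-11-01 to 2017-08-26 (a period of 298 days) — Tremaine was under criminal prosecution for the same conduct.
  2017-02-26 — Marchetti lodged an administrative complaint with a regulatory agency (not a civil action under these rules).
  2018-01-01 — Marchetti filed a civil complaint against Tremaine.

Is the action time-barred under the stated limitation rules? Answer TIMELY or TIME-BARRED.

TIMELY

The limitation period began to run on 2016-08-20.
Adding the 8 months base period to 2016-08-20 gives a deadline of 2017-04-20, before any tolling.
The period was tolled for 298 days by the pending criminal prosecution (2016-11-01 to 2017-08-26), pushing the deadline to 2018-02-12.
Nothing else in the chronology tolls or restarts the period.
The 2018-01-01 filing precedes the 2018-02-12 deadline; the claim is timely.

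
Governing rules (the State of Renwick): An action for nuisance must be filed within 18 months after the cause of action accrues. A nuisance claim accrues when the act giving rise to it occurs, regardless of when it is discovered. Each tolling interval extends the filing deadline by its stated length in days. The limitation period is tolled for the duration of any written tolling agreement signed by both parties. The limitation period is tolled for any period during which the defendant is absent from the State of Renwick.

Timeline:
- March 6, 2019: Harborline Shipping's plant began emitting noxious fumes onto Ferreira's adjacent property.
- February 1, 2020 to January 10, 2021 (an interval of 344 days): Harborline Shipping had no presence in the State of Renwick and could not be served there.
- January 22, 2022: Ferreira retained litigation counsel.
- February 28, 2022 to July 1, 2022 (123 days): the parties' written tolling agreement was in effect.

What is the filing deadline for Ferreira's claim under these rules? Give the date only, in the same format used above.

August 16, 2021

The cause of action accrued on March 6, 2019, the date of the act.
Adding the 18 months base period to March 6, 2019 gives a deadline of September 6, 2020, before any tolling.
Because the defendant's absence from the jurisdiction ran from February 1, 2020 to January 10, 2021, the deadline is extended by 344 days to August 16, 2021.
The written tolling agreement starting February 28, 2022 came too late — the period had run on August 16, 2021 — and so does not extend the deadline.
Nothing else in the chronology tolls or restarts the period.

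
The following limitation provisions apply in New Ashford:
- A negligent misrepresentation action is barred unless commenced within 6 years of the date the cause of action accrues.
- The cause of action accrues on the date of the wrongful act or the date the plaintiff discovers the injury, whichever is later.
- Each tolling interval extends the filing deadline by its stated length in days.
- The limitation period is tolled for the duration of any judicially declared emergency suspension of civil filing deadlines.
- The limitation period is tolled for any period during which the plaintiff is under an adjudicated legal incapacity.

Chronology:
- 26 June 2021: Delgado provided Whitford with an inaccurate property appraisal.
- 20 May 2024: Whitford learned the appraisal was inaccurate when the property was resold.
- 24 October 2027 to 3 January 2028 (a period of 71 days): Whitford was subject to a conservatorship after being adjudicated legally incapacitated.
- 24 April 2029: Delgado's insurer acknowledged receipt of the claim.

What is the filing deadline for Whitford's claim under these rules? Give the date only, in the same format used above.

30 July 2030

The claim accrued on 20 May 2024 — the later of the 26 June 2021 act and the 20 May 2024 discovery.
6 years from 20 May 2024 is 20 May 2030.
The period was tolled for 71 days by the plaintiff's legal incapacity (24 October 2027 to 3 January 2028), pushing the deadline to 30 July 2030.
None of the other events listed affects the running of the period under the stated rules.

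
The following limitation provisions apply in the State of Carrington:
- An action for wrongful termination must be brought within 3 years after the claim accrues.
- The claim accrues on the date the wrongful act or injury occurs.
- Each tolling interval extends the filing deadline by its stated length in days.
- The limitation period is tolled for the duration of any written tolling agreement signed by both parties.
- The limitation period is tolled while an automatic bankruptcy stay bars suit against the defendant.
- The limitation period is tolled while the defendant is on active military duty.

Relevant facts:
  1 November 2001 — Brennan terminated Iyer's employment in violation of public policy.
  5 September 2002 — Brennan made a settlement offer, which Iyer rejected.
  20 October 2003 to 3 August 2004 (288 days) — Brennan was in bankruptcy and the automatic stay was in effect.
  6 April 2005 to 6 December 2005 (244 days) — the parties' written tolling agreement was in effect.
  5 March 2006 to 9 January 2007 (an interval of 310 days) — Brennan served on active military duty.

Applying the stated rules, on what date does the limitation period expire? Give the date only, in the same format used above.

The claim accrued on 1 November 2001, when the wrongful act occurred.
The untolled deadline — 3 years after 1 November 2001 — is 1 November 2004.
Because the automatic bankruptcy stay ran from 20 October 2003 to 3 August 2004, the deadline is extended by 288 days to 16 August 2005.
The written tolling agreement from 6 April 2005 to 6 December 2005 tolled the period for 244 days, extending the deadline to 17 April 2006.
The defendant's active military service from 5 March 2006 to 9 January 2007 tolled the period for 310 days, extending the deadline to 21 February 2007.
The other events in the timeline have no effect on the limitation period under the stated rules.

21 February 2007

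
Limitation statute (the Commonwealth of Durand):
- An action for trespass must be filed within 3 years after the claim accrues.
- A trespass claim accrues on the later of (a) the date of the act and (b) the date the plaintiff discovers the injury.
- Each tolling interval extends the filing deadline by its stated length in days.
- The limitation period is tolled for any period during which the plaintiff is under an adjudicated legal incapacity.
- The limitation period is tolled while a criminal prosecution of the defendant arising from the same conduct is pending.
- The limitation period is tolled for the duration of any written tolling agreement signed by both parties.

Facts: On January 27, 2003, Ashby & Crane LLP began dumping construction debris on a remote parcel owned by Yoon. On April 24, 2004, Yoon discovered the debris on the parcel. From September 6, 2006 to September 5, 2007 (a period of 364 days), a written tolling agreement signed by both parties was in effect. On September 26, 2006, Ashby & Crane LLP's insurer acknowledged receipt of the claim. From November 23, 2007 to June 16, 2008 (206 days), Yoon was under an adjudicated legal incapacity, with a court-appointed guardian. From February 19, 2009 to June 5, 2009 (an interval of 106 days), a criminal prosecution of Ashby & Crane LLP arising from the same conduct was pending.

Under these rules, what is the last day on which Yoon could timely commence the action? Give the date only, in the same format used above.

The claim accrued on April 24, 2004 — the later of the January 27, 2003 act and the April 24, 2004 discovery.
The untolled deadline — 3 years after April 24, 2004 — is April 24, 2007.
The written tolling agreement from September 6, 2006 to September 5, 2007 tolled the period for 364 days, extending the deadline to April 22, 2008.
The plaintiff's legal incapacity from November 23, 2007 to June 16, 2008 tolled the period for 206 days, extending the deadline to November 14, 2008.
The pending criminal prosecution starting February 19, 2009 came too late — the period had run on November 14, 2008 — and so does not extend the deadline.
None of the other events listed affects the running of the period under the stated rules.

November 14, 2008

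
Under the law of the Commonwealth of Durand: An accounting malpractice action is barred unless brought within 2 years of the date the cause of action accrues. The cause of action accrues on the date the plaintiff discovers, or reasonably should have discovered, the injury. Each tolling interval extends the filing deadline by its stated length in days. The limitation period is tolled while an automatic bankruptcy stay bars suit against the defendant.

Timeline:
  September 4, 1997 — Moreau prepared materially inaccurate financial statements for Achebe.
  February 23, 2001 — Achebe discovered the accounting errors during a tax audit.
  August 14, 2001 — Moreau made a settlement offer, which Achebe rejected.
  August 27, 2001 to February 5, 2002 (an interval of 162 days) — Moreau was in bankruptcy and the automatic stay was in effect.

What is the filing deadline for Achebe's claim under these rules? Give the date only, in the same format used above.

August 4, 2003

Under the discovery rule, the claim accrued on February 23, 2001, when Achebe discovered the injury — not on the September 4, 1997 date of the underlying act.
The untolled deadline — 2 years after February 23, 2001 — is February 23, 2003.
The automatic bankruptcy stay from August 27, 2001 to February 5, 2002 tolled the period for 162 days, extending the deadline to August 4, 2003.
The other events in the timeline have no effect on the limitation period under the stated rules.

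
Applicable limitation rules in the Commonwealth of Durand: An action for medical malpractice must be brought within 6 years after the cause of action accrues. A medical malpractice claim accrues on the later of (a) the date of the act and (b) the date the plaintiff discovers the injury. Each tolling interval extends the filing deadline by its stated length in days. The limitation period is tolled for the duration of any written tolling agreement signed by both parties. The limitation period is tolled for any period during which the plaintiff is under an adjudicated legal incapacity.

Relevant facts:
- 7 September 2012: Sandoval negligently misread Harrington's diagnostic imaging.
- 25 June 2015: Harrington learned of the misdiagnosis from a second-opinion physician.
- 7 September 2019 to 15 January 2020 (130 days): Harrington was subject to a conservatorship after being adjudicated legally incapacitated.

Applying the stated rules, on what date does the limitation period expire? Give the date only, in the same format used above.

2 November 2021

Because discovery on 25 June 2015 post-dates the 7 September 2012 act, accrual under the later-of rule falls on 25 June 2015.
Adding the 6 years base period to 25 June 2015 gives a deadline of 25 June 2021, before any tolling.
The period was tolled for 130 days by the plaintiff's legal incapacity (7 September 2019 to 15 January 2020), pushing the deadline to 2 November 2021.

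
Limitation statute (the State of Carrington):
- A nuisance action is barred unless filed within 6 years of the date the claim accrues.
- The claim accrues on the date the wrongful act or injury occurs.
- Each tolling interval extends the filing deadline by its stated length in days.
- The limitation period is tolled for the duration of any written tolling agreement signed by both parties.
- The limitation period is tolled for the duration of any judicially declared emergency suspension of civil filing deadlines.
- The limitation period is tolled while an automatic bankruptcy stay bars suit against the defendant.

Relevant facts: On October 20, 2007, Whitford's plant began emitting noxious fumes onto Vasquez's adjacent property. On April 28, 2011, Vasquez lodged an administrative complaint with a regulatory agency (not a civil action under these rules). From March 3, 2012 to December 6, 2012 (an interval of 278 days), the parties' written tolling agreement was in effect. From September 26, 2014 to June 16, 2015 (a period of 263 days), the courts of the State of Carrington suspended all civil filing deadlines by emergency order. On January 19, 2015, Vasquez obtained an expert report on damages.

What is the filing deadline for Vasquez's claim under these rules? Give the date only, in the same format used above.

The claim accrued on October 20, 2007, when the wrongful act occurred.
The untolled deadline — 6 years after October 20, 2007 — is October 20, 2013.
The period was tolled for 278 days by the written tolling agreement (March 3, 2012 to December 6, 2012), pushing the deadline to July 25, 2014.
The emergency suspension of filing deadlines starting September 26, 2014 came too late — the period had run on July 25, 2014 — and so does not extend the deadline.
Nothing else in the chronology tolls or restarts the period.

July 25, 2014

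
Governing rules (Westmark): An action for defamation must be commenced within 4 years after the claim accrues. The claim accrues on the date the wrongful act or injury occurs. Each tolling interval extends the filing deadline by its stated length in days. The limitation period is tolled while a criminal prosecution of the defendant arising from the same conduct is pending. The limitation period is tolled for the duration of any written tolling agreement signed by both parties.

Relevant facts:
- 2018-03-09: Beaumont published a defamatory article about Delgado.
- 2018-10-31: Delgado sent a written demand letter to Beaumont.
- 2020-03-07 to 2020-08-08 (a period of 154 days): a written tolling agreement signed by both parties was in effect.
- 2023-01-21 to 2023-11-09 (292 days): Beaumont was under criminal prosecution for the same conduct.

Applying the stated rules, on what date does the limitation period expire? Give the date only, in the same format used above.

2022-08-10

The limitation period began to run on 2018-03-09.
The untolled deadline — 4 years after 2018-03-09 — is 2022-03-09.
The period was tolled for 154 days by the written tolling agreement (2020-03-07 to 2020-08-08), pushing the deadline to 2022-08-10.
By the time the pending criminal prosecution began on 2023-01-21, the limitation period had already expired on 2022-08-10; that interval cannot revive it.
The other events in the timeline have no effect on the limitation period under the stated rules.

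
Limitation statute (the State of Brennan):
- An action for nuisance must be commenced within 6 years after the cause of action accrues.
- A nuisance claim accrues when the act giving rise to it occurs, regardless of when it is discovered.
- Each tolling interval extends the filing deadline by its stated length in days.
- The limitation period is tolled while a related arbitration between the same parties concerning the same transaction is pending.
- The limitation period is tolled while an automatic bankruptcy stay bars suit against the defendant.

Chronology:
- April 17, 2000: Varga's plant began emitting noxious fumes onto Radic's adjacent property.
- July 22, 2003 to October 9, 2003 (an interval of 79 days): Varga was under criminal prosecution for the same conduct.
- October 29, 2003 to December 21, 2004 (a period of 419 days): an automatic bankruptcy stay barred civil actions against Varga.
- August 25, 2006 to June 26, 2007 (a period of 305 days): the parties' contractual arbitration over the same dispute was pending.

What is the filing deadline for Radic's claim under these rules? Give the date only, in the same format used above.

The cause of action accrued on April 17, 2000, the date of the act.
6 years from April 17, 2000 is April 17, 2006.
The automatic bankruptcy stay from October 29, 2003 to December 21, 2004 tolled the period for 419 days, extending the deadline to June 10, 2007.
The period was tolled for 305 days by the pending related arbitration (August 25, 2006 to June 26, 2007), pushing the deadline to April 10, 2008.
The pending criminal prosecution from July 22, 2003 to October 9, 2003 does not toll the period, because no stated rule makes a criminal prosecution a tolling event.

April 10, 2008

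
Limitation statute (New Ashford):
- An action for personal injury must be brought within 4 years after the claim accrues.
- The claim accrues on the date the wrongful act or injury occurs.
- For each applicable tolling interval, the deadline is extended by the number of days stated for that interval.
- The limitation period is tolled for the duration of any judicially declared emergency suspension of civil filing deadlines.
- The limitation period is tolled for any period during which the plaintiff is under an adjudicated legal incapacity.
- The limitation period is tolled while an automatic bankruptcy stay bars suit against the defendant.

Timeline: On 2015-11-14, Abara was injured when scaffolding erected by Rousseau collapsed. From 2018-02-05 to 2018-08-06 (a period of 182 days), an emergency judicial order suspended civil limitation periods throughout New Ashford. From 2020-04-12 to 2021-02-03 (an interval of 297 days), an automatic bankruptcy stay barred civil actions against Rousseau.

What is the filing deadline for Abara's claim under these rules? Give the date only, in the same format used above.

2021-03-07

The claim accrued on 2015-11-14, the date of the act.
Adding the 4 years base period to 2015-11-14 gives a deadline of 2019-11-14, before any tolling.
The period was tolled for 182 days by the emergency suspension of filing deadlines (2018-02-05 to 2018-08-06), pushing the deadline to 2020-05-14.
The automatic bankruptcy stay from 2020-04-12 to 2021-02-03 tolled the period for 297 days, extending the deadline to 2021-03-07.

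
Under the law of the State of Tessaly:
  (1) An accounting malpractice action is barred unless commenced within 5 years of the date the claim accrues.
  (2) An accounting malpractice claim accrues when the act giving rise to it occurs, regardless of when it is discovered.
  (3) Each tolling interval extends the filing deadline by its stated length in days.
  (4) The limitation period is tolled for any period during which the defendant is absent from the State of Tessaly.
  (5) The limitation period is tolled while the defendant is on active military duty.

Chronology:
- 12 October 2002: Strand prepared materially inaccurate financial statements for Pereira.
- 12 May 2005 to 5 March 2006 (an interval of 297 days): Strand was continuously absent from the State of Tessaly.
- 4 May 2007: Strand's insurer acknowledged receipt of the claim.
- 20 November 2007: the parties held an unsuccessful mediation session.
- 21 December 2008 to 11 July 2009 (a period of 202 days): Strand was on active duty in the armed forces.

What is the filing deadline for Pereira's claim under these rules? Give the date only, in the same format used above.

4 August 2008

The claim accrued on 12 October 2002, when the wrongful act occurred.
Adding the 5 years base period to 12 October 2002 gives a deadline of 12 October 2007, before any tolling.
The defendant's absence from the jurisdiction from 12 May 2005 to 5 March 2006 tolled the period for 297 days, extending the deadline to 4 August 2008.
The defendant's active military service from 21 December 2008 to 11 July 2009 began after the period had already run on 4 August 2008, so it has no tolling effect.
Nothing else in the chronology tolls or restarts the period.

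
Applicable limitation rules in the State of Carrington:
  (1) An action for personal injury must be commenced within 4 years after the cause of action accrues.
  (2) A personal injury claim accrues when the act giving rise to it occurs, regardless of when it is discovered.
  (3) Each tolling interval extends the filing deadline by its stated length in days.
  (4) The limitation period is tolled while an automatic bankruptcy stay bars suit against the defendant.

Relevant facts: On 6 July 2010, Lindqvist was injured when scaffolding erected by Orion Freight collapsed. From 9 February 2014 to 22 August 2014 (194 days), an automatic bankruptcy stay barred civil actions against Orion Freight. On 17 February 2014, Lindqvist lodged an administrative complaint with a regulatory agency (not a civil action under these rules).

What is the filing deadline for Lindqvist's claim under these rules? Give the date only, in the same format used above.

16 January 2015

The claim accrued on 6 July 2010, when the wrongful act occurred.
Adding the 4 years base period to 6 July 2010 gives a deadline of 6 July 2014, before any tolling.
Because the automatic bankruptcy stay ran from 9 February 2014 to 22 August 2014, the deadline is extended by 194 days to 16 January 2015.
The other events in the timeline have no effect on the limitation period under the stated rules.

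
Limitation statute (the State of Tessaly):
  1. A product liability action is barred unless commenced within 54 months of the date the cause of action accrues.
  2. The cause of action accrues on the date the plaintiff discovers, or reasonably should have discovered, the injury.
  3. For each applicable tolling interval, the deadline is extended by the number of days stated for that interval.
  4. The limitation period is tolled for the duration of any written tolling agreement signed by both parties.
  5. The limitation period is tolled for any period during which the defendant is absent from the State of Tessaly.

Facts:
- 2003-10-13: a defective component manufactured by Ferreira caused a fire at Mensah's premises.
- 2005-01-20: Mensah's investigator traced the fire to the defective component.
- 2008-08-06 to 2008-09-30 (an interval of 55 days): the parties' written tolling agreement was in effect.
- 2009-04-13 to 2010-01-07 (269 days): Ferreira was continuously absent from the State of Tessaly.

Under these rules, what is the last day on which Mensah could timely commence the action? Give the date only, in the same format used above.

The claim did not accrue until Mensah discovered the injury on 2005-01-20; the 2003-10-13 act date does not start the clock under the stated rule.
Adding the 54 months base period to 2005-01-20 gives a deadline of 2009-07-20, before any tolling.
The period was tolled for 55 days by the written tolling agreement (2008-08-06 to 2008-09-30), pushing the deadline to 2009-09-13.
The defendant's absence from the jurisdiction from 2009-04-13 to 2010-01-07 tolled the period for 269 days, extending the deadline to 2010-06-09.

2010-06-09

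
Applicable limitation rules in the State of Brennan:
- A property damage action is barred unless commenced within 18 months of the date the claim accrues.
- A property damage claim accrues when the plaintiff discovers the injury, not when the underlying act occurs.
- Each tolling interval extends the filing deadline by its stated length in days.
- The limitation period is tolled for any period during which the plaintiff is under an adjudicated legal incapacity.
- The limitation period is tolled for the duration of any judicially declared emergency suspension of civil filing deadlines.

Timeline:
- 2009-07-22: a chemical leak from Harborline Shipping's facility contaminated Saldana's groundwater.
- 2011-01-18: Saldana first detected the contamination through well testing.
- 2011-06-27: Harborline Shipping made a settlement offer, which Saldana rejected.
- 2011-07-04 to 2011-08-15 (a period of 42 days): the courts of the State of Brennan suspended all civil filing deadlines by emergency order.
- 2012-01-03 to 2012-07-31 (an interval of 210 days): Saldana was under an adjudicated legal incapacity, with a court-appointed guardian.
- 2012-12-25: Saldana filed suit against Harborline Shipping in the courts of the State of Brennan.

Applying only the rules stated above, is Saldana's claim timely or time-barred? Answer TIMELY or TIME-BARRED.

TIMELY

The claim did not accrue until Saldana discovered the injury on 2011-01-18; the 2009-07-22 act date does not start the clock under the stated rule.
The untolled deadline — 18 months after 2011-01-18 — is 2012-07-18.
The emergency suspension of filing deadlines from 2011-07-04 to 2011-08-15 tolled the period for 42 days, extending the deadline to 2012-08-29.
The plaintiff's legal incapacity from 2012-01-03 to 2012-07-31 tolled the period for 210 days, extending the deadline to 2013-03-27.
The other events in the timeline have no effect on the limitation period under the stated rules.
Saldana filed on 2012-12-25, before the 2013-03-27 deadline, so the action is timely.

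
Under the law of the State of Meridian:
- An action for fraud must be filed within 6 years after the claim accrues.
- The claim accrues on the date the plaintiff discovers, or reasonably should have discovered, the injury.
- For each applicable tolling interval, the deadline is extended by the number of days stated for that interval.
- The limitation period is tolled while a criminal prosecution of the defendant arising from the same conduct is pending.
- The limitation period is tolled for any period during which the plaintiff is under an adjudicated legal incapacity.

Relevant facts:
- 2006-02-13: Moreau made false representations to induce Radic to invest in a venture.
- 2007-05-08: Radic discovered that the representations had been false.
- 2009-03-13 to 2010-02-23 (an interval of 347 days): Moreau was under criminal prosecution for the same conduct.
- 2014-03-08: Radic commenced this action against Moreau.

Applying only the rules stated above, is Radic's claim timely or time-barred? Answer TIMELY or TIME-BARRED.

The claim did not accrue until Radic discovered the injury on 2007-05-08; the 2006-02-13 act date does not start the clock under the stated rule.
Adding the 6 years base period to 2007-05-08 gives a deadline of 2013-05-08, before any tolling.
The pending criminal prosecution from 2009-03-13 to 2010-02-23 tolled the period for 347 days, extending the deadline to 2014-04-20.
The 2014-03-08 filing precedes the 2014-04-20 deadline; the claim is timely.

TIMELY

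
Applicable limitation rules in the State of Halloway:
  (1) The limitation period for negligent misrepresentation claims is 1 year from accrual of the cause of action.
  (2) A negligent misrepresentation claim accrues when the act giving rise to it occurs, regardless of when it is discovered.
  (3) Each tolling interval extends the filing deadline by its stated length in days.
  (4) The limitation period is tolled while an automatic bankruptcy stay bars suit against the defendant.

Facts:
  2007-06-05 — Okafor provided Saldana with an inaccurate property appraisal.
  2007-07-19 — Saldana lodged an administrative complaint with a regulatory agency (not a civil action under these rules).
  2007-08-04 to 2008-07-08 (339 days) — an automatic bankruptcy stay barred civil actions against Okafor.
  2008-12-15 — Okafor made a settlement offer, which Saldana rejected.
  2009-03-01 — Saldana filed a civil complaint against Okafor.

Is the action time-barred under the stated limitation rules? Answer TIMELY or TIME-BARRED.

TIMELY

The cause of action accrued on 2007-06-05, the date of the act.
The untolled deadline — 1 year after 2007-06-05 — is 2008-06-05.
The automatic bankruptcy stay from 2007-08-04 to 2008-07-08 tolled the period for 339 days, extending the deadline to 2009-05-10.
Nothing else in the chronology tolls or restarts the period.
Filing on 2009-03-01 beat the 2009-05-10 deadline — the action is timely.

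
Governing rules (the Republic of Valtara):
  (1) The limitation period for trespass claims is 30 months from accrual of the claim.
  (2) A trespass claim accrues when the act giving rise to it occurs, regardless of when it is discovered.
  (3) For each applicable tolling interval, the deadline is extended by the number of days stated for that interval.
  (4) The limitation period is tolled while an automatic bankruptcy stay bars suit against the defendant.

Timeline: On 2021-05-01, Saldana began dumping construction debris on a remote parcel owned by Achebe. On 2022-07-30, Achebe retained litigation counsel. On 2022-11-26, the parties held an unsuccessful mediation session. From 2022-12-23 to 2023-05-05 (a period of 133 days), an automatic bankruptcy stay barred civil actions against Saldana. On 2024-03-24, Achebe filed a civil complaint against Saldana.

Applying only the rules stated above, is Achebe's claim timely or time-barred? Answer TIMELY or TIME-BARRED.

The limitation period began to run on 2021-05-01.
The untolled deadline — 30 months after 2021-05-01 — is 2023-11-01.
The period was tolled for 133 days by the automatic bankruptcy stay (2022-12-23 to 2023-05-05), pushing the deadline to 2024-03-13.
Nothing else in the chronology tolls or restarts the period.
The 2024-03-24 filing falls after the 2024-03-13 deadline; the claim is time-barred.

TIME-BARRED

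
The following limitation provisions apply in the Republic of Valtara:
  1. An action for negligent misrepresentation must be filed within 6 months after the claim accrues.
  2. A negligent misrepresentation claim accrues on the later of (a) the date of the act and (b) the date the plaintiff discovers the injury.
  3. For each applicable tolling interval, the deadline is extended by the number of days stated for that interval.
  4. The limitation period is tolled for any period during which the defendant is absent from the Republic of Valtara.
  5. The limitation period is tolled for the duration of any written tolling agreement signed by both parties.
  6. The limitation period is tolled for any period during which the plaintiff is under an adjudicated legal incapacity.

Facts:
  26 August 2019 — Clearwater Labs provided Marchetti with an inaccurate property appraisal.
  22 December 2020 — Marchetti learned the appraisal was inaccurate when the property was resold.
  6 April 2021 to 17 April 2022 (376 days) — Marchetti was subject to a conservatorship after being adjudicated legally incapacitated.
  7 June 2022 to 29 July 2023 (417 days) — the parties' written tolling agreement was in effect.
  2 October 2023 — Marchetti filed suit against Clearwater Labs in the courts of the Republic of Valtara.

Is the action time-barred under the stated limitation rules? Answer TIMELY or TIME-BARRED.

Taking the later of the act (26 August 2019) and discovery (22 December 2020), the claim accrued on 22 December 2020.
Adding the 6 months base period to 22 December 2020 gives a deadline of 22 June 2021, before any tolling.
Because the plaintiff's legal incapacity ran from 6 April 2021 to 17 April 2022, the deadline is extended by 376 days to 3 July 2022.
The period was tolled for 417 days by the written tolling agreement (7 June 2022 to 29 July 2023), pushing the deadline to 24 August 2023.
Filing on 2 October 2023 missed the 24 August 2023 deadline — the action is time-barred.

TIME-BARRED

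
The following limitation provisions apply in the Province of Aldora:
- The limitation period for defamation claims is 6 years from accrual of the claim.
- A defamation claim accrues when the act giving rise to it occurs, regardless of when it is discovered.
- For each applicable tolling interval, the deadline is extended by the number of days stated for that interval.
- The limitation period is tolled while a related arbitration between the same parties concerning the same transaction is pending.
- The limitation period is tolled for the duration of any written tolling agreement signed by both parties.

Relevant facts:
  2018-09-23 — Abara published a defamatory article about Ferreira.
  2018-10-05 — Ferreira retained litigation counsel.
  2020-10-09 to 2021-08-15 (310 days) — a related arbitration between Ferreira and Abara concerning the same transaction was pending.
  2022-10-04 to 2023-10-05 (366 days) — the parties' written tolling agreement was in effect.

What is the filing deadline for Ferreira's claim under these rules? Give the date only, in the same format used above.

2026-07-31

The claim accrued on 2018-09-23, the date of the act.
Adding the 6 years base period to 2018-09-23 gives a deadline of 2024-09-23, before any tolling.
The pending related arbitration from 2020-10-09 to 2021-08-15 tolled the period for 310 days, extending the deadline to 2025-07-30.
The written tolling agreement from 2022-10-04 to 2023-10-05 tolled the period for 366 days, extending the deadline to 2026-07-31.
Nothing else in the chronology tolls or restarts the period.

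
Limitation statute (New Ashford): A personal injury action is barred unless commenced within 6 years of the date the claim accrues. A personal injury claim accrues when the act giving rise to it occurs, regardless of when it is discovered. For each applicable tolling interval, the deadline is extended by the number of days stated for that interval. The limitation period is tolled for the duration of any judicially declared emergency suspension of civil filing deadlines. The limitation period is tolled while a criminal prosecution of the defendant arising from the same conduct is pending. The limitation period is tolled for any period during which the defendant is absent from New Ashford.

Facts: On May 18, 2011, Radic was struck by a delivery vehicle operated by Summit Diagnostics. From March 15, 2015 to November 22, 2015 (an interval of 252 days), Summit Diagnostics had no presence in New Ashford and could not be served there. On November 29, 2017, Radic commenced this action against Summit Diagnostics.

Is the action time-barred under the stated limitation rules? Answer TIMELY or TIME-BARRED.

TIMELY

The claim accrued on May 18, 2011, when the wrongful act occurred.
Adding the 6 years base period to May 18, 2011 gives a deadline of May 18, 2017, before any tolling.
The defendant's absence from the jurisdiction from March 15, 2015 to November 22, 2015 tolled the period for 252 days, extending the deadline to January 25, 2018.
Radic filed on November 29, 2017, before the January 25, 2018 deadline, so the action is timely.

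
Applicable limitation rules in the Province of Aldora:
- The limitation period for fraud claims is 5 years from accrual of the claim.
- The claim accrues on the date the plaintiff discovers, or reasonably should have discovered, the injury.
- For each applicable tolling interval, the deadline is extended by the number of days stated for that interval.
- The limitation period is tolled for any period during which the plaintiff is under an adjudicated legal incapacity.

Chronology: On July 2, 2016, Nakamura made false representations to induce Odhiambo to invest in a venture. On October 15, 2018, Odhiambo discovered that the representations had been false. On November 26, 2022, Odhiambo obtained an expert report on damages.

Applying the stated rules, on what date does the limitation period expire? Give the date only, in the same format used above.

Accrual is tied to discovery, so the period began on October 15, 2018 rather than on July 2, 2016 when the act occurred.
5 years from October 15, 2018 is October 15, 2023.
Nothing else in the chronology tolls or restarts the period.

October 15, 2023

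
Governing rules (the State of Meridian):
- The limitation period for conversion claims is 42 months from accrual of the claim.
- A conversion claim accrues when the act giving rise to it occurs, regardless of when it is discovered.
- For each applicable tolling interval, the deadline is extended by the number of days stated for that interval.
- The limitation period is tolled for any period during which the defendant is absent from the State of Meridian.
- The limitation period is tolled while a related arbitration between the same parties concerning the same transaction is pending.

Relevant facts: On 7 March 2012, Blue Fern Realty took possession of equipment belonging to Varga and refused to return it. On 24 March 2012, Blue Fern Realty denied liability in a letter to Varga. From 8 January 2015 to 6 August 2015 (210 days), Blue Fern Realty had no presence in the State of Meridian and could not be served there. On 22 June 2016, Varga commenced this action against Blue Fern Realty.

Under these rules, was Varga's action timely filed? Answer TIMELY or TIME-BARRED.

The claim accrued on 7 March 2012, the date of the act.
Adding the 42 months base period to 7 March 2012 gives a deadline of 7 September 2015, before any tolling.
The defendant's absence from the jurisdiction from 8 January 2015 to 6 August 2015 tolled the period for 210 days, extending the deadline to 4 April 2016.
The other events in the timeline have no effect on the limitation period under the stated rules.
Filing on 22 June 2016 missed the 4 April 2016 deadline — the action is time-barred.

TIME-BARRED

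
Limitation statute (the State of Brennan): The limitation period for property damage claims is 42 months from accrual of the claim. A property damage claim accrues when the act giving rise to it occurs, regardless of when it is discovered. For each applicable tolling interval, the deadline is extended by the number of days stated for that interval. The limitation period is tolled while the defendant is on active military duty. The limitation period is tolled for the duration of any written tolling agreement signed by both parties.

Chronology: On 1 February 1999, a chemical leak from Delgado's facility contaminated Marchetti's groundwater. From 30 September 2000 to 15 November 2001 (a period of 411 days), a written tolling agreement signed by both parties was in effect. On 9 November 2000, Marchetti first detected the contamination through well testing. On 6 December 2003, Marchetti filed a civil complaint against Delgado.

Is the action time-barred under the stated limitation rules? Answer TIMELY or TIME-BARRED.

Because the rule ties accrual to occurrence, the claim accrued on 1 February 1999, not on the 9 November 2000 discovery date.
The untolled deadline — 42 months after 1 February 1999 — is 1 August 2002.
The written tolling agreement from 30 September 2000 to 15 November 2001 tolled the period for 411 days, extending the deadline to 16 September 2003.
Filing on 6 December 2003 missed the 16 September 2003 deadline — the action is time-barred.

TIME-BARRED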